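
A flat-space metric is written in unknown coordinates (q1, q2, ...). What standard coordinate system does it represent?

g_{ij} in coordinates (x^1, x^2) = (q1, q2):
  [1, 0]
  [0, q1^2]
The line element ds^2 = dq1^2 + q1^2 dq2^2 is dr^2 + r^2 dθ^2 with q1 = r, q2 = θ.
polar coordinates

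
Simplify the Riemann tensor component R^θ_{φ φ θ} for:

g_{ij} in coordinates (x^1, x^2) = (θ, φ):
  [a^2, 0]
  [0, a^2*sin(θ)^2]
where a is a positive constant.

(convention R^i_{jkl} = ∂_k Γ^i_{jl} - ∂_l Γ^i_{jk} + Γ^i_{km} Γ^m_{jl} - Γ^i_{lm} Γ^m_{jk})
Non-zero Christoffel symbols (Γ^k_{ij} = Γ^k_{ji}):
Γ^θ_{φ φ} = -sin(2*θ)/2
Γ^φ_{θ φ} = 1/tan(θ)
R^θ_{φ φ θ} = ∂_φ Γ^θ_{φ θ} - ∂_θ Γ^θ_{φ φ} + Γ^θ_{φ m} Γ^m_{φ θ} - Γ^θ_{θ m} Γ^m_{φ φ}
  = (0) - (-cos(2*θ)) + (-cos(θ)^2) - (0) = -sin(θ)^2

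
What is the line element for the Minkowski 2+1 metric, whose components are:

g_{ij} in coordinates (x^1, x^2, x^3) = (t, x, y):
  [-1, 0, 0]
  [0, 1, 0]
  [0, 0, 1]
ds^2 = g_{ij} dx^i dx^j; only the non-zero components contribute.
ds^2 = -dt^2 + dx^2 + dy^2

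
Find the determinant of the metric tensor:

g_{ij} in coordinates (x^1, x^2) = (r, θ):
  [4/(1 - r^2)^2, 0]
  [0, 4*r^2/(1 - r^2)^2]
For a 2×2 metric: det(g) = g_{11}·g_{22} - g_{12}·g_{21}
= (4/(1 - r^2)^2)·(4*r^2/(1 - r^2)^2) - (0)·(0)
= 16*r^2/(1 - r^2)^4 - 0
det(g) = 16*r^2/(1 - r^2)^4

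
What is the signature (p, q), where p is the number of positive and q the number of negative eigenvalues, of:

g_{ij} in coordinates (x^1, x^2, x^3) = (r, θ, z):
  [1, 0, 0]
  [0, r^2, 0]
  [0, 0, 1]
The metric is diagonal, so its eigenvalues are the diagonal entries: 1, r^2, 1 (at a generic point, where coordinate-dependent entries are positive).
3 positive, 0 negative.
(3, 0) - Riemannian (positive definite)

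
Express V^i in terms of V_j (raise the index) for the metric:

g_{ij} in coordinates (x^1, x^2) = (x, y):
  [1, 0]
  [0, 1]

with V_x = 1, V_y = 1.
Inverse metric (diagonal): g^{xx} = 1, g^{yy} = 1
V^i = g^{ij} V_j:
V^x = (1)(1) + (0)(1) = 1
V^y = (0)(1) + (1)(1) = 1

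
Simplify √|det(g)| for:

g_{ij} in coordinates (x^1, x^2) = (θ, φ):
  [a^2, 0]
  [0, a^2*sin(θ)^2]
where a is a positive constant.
det(g) = a^4*sin(θ)^2
√|det(g)| = a^2*sin(θ) (taking 0 < θ < π so that |sin(θ)| = sin(θ))
Volume element: dV = a^2*sin(θ) dθ dφ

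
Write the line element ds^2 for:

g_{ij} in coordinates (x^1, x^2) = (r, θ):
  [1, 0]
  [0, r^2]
ds^2 = g_{ij} dx^i dx^j; only the non-zero components contribute.
ds^2 = dr^2 + r^2 dθ^2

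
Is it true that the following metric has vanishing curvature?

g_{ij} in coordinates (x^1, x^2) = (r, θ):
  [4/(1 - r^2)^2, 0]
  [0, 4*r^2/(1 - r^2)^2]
Non-zero Christoffel symbols:
Γ^r_{r r} = 2*r/(1 - r^2)
Γ^r_{θ θ} = (r^3 + r)/(r^2 - 1)
Γ^θ_{r θ} = (-r^2 - 1)/(r^3 - r)
Ricci tensor: R_{rr} = -4/(r^2 - 1)^2, R_{rθ} = 0, R_{θθ} = -4*r^2/(r^2 - 1)^2
The Ricci tensor is non-zero, so the Riemann tensor is non-zero: not flat.
No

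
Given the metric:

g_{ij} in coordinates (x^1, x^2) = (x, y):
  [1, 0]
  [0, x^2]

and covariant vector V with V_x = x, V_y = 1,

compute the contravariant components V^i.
Inverse metric (diagonal): g^{xx} = 1, g^{yy} = 1/x^2
V^i = g^{ij} V_j:
V^x = (1)(x) + (0)(1) = x
V^y = (0)(x) + (1/x^2)(1) = 1/x^2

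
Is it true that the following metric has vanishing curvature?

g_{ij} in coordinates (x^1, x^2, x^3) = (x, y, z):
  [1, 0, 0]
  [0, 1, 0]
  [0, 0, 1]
All metric components are constant, so every Christoffel symbol vanishes and R^i_{jkl} = 0.
Yes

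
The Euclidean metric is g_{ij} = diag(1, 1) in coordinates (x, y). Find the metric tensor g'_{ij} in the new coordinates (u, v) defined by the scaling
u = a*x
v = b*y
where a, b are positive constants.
Invert the transformation: x = u/a, y = v/b
g'_{ij} = (∂x^k/∂x'^i)(∂x^l/∂x'^j) g_{kl}; with g_{kl} = δ_{kl} this is Σ_k (∂x^k/∂x'^i)(∂x^k/∂x'^j).
Jacobian: ∂x/∂u = 1/a, ∂x/∂v = 0, ∂y/∂u = 0, ∂y/∂v = 1/b
g'_{uu} = (1/a)(1/a) + (0)(0) = 1/a^2
g'_{uv} = (1/a)(0) + (0)(1/b) = 0
g'_{vv} = (0)(0) + (1/b)(1/b) = 1/b^2
g'_{ij} = diag(1/a^2, 1/b^2)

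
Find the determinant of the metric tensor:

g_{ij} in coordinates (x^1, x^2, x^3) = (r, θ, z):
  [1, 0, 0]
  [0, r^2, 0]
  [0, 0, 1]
Diagonal metric: det(g) = g_{11}·g_{22}·g_{33}
= (1)·(r^2)·(1)
det(g) = r^2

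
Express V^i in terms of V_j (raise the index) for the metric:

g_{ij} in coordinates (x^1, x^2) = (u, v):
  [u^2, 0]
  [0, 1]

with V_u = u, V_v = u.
Inverse metric (diagonal): g^{uu} = 1/u^2, g^{vv} = 1
V^i = g^{ij} V_j:
V^u = (1/u^2)(u) + (0)(u) = 1/u
V^v = (0)(u) + (1)(u) = u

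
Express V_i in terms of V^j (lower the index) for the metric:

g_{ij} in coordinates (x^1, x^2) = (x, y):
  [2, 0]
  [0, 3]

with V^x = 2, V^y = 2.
V_i = g_{ij} V^j:
V_x = (2)(2) + (0)(2) = 4
V_y = (0)(2) + (3)(2) = 6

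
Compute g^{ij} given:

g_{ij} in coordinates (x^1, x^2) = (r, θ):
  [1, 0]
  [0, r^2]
The metric is diagonal, so g^{ij} is diagonal with entries 1/g_{ii}: diag(1, 1/(r^2)).
g^{ij}:
  [1, 0]
  [0, 1/r^2]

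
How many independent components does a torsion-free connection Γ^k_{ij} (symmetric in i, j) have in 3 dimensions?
Γ^k_{ij} has n choices for the upper index and n(n+1)/2 independent symmetric lower index pairs.
Total = 3 × 3×4/2 = 3 × 6 = 18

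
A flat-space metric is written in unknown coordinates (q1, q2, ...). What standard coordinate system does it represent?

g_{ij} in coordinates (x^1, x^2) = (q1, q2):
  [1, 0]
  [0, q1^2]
The line element ds^2 = dq1^2 + q1^2 dq2^2 is dr^2 + r^2 dθ^2 with q1 = r, q2 = θ.
polar coordinates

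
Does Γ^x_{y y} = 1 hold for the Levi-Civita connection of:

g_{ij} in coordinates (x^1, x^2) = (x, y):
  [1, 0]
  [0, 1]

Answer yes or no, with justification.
Γ^x_{y y} = (1/2) g^{xx} (∂_y g_{xy} + ∂_y g_{xy} - ∂_x g_{yy}) = (1/2)(1)((0) + (0) - (0)) = 0
This differs from the proposed value 1.
No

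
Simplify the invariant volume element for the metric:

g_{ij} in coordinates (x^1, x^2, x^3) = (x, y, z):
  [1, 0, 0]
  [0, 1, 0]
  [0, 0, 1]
det(g) = 1
√|det(g)| = 1
Volume element: dV = 1 dx dy dz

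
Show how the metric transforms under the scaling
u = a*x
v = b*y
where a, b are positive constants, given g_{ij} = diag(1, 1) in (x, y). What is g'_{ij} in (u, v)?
Invert the transformation: x = u/a, y = v/b
g'_{ij} = (∂x^k/∂x'^i)(∂x^l/∂x'^j) g_{kl}; with g_{kl} = δ_{kl} this is Σ_k (∂x^k/∂x'^i)(∂x^k/∂x'^j).
Jacobian: ∂x/∂u = 1/a, ∂x/∂v = 0, ∂y/∂u = 0, ∂y/∂v = 1/b
g'_{uu} = (1/a)(1/a) + (0)(0) = 1/a^2
g'_{uv} = (1/a)(0) + (0)(1/b) = 0
g'_{vv} = (0)(0) + (1/b)(1/b) = 1/b^2
g'_{ij} = diag(1/a^2, 1/b^2)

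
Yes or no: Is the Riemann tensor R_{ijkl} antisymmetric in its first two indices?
R_{ijkl} = -R_{jikl} (follows from metric compatibility).
Yes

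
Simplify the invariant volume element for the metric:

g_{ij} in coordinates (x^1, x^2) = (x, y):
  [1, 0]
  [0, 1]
det(g) = 1
√|det(g)| = 1
Volume element: dV = 1 dx dy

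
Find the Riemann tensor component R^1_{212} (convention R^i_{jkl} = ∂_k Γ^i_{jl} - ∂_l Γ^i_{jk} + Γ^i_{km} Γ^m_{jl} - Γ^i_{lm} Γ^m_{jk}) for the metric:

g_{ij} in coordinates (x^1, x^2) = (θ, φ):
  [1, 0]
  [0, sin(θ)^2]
Non-zero Christoffel symbols (Γ^k_{ij} = Γ^k_{ji}):
Γ^θ_{φ φ} = -sin(2*θ)/2
Γ^φ_{θ φ} = 1/tan(θ)
R^θ_{φ θ φ} = ∂_θ Γ^θ_{φ φ} - ∂_φ Γ^θ_{φ θ} + Γ^θ_{θ m} Γ^m_{φ φ} - Γ^θ_{φ m} Γ^m_{φ θ}
  = (-cos(2*θ)) - (0) + (0) - (-cos(θ)^2) = sin(θ)^2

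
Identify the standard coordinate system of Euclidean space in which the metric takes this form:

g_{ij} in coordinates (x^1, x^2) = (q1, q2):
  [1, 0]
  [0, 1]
All components are constant and the metric is the identity, i.e. orthonormal rectilinear coordinates.
Cartesian (2D) coordinates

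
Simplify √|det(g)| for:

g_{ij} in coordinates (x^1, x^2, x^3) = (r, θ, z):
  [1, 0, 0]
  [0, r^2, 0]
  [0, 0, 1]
det(g) = r^2
√|det(g)| = r
Volume element: dV = r dr dθ dz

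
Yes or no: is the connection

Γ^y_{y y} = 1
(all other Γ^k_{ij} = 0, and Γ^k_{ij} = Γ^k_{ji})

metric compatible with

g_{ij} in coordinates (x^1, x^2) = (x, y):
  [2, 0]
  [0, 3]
Using ∇_k g_{ij} = ∂_k g_{ij} - Γ^m_{ki} g_{mj} - Γ^m_{kj} g_{im}:
∇_y g_{yy} = (0) - (3) - (3) = -6 ≠ 0
So the connection is not metric compatible (it is not the Levi-Civita connection).
No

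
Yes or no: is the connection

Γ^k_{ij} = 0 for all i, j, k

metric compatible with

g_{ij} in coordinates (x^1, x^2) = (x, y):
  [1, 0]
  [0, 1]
Using ∇_k g_{ij} = ∂_k g_{ij} - Γ^m_{ki} g_{mj} - Γ^m_{kj} g_{im}:
e.g. ∇_x g_{yy} = (0) - (0) - (0) = 0
Every component ∇_k g_{ij} vanishes: the connection is metric compatible.
Yes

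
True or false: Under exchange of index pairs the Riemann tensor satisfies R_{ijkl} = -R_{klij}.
The pair-exchange symmetry has a plus sign: R_{ijkl} = +R_{klij}.
False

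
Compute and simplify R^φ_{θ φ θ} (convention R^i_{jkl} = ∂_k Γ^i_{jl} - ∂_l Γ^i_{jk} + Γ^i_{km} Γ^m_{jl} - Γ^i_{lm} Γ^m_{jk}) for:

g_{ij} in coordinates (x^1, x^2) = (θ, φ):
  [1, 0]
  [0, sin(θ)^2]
Non-zero Christoffel symbols (Γ^k_{ij} = Γ^k_{ji}):
Γ^θ_{φ φ} = -sin(2*θ)/2
Γ^φ_{θ φ} = 1/tan(θ)
R^φ_{θ φ θ} = ∂_φ Γ^φ_{θ θ} - ∂_θ Γ^φ_{θ φ} + Γ^φ_{φ m} Γ^m_{θ θ} - Γ^φ_{θ m} Γ^m_{θ φ}
  = (0) - (-1/sin(θ)^2) + (0) - (1/tan(θ)^2) = 1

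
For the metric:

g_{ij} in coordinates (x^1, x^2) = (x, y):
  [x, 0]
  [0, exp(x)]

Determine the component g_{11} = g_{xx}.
With x^1 = x, x^2 = y, g_{11} = g_{xx} is the row-1, column-1 entry of the matrix.
g_{11} = x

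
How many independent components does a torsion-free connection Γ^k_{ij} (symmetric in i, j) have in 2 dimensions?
Γ^k_{ij} has n choices for the upper index and n(n+1)/2 independent symmetric lower index pairs.
Total = 2 × 2×3/2 = 2 × 3 = 6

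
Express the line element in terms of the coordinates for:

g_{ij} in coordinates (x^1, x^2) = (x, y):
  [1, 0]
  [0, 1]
ds^2 = g_{ij} dx^i dx^j; only the non-zero components contribute.
ds^2 = dx^2 + dy^2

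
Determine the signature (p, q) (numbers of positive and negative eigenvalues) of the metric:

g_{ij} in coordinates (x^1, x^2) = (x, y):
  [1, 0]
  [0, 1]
The metric is diagonal, so its eigenvalues are the diagonal entries: 1, 1 (at a generic point, where coordinate-dependent entries are positive).
2 positive, 0 negative.
(2, 0) - Riemannian (positive definite)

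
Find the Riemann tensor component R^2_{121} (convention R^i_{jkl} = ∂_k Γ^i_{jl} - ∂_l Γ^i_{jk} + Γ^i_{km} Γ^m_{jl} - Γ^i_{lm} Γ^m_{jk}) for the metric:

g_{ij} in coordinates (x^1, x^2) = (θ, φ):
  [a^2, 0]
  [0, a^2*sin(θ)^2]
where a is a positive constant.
Non-zero Christoffel symbols (Γ^k_{ij} = Γ^k_{ji}):
Γ^θ_{φ φ} = -sin(2*θ)/2
Γ^φ_{θ φ} = 1/tan(θ)
R^φ_{θ φ θ} = ∂_φ Γ^φ_{θ θ} - ∂_θ Γ^φ_{θ φ} + Γ^φ_{φ m} Γ^m_{θ θ} - Γ^φ_{θ m} Γ^m_{θ φ}
  = (0) - (-1/sin(θ)^2) + (0) - (1/tan(θ)^2) = 1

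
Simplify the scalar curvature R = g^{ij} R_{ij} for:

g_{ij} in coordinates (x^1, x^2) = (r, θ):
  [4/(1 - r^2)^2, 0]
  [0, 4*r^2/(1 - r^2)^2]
Non-zero Christoffel symbols (Γ^k_{ij} = Γ^k_{ji}):
Γ^r_{r r} = 2*r/(1 - r^2)
Γ^r_{θ θ} = (r^3 + r)/(r^2 - 1)
Γ^θ_{r θ} = (-r^2 - 1)/(r^3 - r)
Ricci tensor (R_{ij} = R^k_{ikj}): R_{rr} = -4/(r^2 - 1)^2, R_{rθ} = 0, R_{θθ} = -4*r^2/(r^2 - 1)^2
Inverse metric: g^{rr} = (1 - r^2)^2/4, g^{θθ} = (1 - r^2)^2/(4*r^2)
R = g^{ij} R_{ij} = ((1 - r^2)^2/4)(-4/(r^2 - 1)^2) + ((1 - r^2)^2/(4*r^2))(-4*r^2/(r^2 - 1)^2) = -2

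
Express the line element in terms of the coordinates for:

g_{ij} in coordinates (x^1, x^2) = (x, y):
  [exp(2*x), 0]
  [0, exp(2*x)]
ds^2 = g_{ij} dx^i dx^j; only the non-zero components contribute.
ds^2 = exp(2*x) dx^2 + exp(2*x) dy^2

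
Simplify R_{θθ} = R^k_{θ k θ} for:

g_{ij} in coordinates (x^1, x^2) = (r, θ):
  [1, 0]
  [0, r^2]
Non-zero Christoffel symbols (Γ^k_{ij} = Γ^k_{ji}):
Γ^r_{θ θ} = -r
Γ^θ_{r θ} = 1/r
R^r_{θ r θ} = ∂_r Γ^r_{θ θ} - ∂_θ Γ^r_{θ r} + Γ^r_{r m} Γ^m_{θ θ} - Γ^r_{θ m} Γ^m_{θ r}
  = (-1) - (0) + (0) - (-1) = 0
R^θ_{θ θ θ} = 0 (a repeated index in an antisymmetric pair)
R_{θθ} = R^r_{θ r θ} + R^θ_{θ θ θ} = (0) + (0) = 0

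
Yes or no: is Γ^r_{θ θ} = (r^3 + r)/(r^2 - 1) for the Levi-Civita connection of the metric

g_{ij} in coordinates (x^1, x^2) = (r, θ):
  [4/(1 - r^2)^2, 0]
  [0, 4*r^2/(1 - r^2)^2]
Γ^r_{θ θ} = (1/2) g^{rr} (∂_θ g_{rθ} + ∂_θ g_{rθ} - ∂_r g_{θθ}) = (1/2)((1 - r^2)^2/4)((0) + (0) - (-8*(r^3 + r)/(r^2 - 1)^3)) = (r^3 + r)/(r^2 - 1)
This equals the proposed value (r^3 + r)/(r^2 - 1).
Yes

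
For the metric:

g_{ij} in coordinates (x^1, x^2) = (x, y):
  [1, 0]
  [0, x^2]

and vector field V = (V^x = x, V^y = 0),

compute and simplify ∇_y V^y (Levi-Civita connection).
Non-zero Christoffel symbols:
Γ^x_{y y} = -x
Γ^y_{x y} = 1/x
∇_y V^y = ∂_y V^y + Γ^y_{y j} V^j
  = (0) + (1/x)(x) + (0)(0)
  = 1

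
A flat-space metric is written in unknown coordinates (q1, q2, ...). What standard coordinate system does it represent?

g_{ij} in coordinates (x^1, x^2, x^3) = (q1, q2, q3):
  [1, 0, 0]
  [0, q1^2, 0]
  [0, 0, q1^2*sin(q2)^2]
The line element ds^2 = dq1^2 + q1^2 dq2^2 + q1^2 sin(q2)^2 dq3^2 is dr^2 + r^2 dθ^2 + r^2 sin(θ)^2 dφ^2 with q1 = r, q2 = θ, q3 = φ.
spherical coordinates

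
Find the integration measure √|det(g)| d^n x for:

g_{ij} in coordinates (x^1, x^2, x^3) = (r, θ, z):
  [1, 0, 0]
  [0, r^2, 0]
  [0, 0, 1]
det(g) = r^2
√|det(g)| = r
Volume element: dV = r dr dθ dz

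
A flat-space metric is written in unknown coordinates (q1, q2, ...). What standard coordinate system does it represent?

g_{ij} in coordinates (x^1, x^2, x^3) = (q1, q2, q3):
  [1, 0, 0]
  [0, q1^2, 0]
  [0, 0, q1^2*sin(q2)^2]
The line element ds^2 = dq1^2 + q1^2 dq2^2 + q1^2 sin(q2)^2 dq3^2 is dr^2 + r^2 dθ^2 + r^2 sin(θ)^2 dφ^2 with q1 = r, q2 = θ, q3 = φ.
spherical coordinates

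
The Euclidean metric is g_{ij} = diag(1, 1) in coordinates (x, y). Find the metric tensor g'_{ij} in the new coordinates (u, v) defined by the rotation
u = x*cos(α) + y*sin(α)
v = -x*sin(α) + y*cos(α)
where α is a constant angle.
Invert the transformation: x = u*cos(α) - v*sin(α), y = u*sin(α) + v*cos(α)
g'_{ij} = (∂x^k/∂x'^i)(∂x^l/∂x'^j) g_{kl}; with g_{kl} = δ_{kl} this is Σ_k (∂x^k/∂x'^i)(∂x^k/∂x'^j).
Jacobian: ∂x/∂u = cos(α), ∂x/∂v = -sin(α), ∂y/∂u = sin(α), ∂y/∂v = cos(α)
g'_{uu} = (cos(α))(cos(α)) + (sin(α))(sin(α)) = 1
g'_{uv} = (cos(α))(-sin(α)) + (sin(α))(cos(α)) = 0
g'_{vv} = (-sin(α))(-sin(α)) + (cos(α))(cos(α)) = 1
g'_{ij} = diag(1, 1)
The Euclidean metric is invariant under rotations.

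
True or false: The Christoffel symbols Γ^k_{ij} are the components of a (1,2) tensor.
Under a change of coordinates Γ picks up an inhomogeneous term ∂²x/∂x'∂x'; e.g. Γ = 0 in Cartesian coordinates but Γ^r_{θθ} = -r in polar coordinates on the same flat plane.
False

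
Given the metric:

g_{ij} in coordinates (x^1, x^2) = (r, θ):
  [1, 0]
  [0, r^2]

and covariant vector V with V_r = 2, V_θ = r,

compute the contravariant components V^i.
Inverse metric (diagonal): g^{rr} = 1, g^{θθ} = 1/r^2
V^i = g^{ij} V_j:
V^r = (1)(2) + (0)(r) = 2
V^θ = (0)(2) + (1/r^2)(r) = 1/r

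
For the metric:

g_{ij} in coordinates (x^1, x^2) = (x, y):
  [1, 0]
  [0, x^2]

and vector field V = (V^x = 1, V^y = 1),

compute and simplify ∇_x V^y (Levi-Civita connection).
Non-zero Christoffel symbols:
Γ^x_{y y} = -x
Γ^y_{x y} = 1/x
∇_x V^y = ∂_x V^y + Γ^y_{x j} V^j
  = (0) + (0)(1) + (1/x)(1)
  = 1/x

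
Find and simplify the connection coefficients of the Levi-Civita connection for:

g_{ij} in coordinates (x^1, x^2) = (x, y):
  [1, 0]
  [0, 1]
Using Γ^k_{ij} = (1/2) g^{km} (∂_i g_{mj} + ∂_j g_{mi} - ∂_m g_{ij}); the metric is diagonal, so only the m = k term contributes.
Every metric component is constant, so all ∂_m g_{ij} = 0 and every Christoffel symbol vanishes.
All Christoffel symbols are zero.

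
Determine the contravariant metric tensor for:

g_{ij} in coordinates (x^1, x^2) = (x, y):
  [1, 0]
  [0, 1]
The metric is diagonal, so g^{ij} is diagonal with entries 1/g_{ii}: diag(1, 1).
g^{ij}:
  [1, 0]
  [0, 1]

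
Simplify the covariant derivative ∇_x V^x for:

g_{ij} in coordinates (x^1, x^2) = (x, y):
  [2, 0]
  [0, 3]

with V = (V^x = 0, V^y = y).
All Christoffel symbols are zero.
∇_x V^x = ∂_x V^x + Γ^x_{x j} V^j
  = (0) + (0)(0) + (0)(y)
  = 0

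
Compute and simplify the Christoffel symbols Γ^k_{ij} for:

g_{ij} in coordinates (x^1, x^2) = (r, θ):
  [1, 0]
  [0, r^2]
Using Γ^k_{ij} = (1/2) g^{km} (∂_i g_{mj} + ∂_j g_{mi} - ∂_m g_{ij}); the metric is diagonal, so only the m = k term contributes.
Non-zero symbols (using the symmetry Γ^k_{ij} = Γ^k_{ji}):
Γ^r_{θ θ} = (1/2) g^{rr} (∂_θ g_{rθ} + ∂_θ g_{rθ} - ∂_r g_{θθ}) = (1/2)(1)((0) + (0) - (2*r)) = -r
Γ^θ_{r θ} = (1/2) g^{θθ} (∂_r g_{θθ} + ∂_θ g_{θr} - ∂_θ g_{rθ}) = (1/2)(1/r^2)((2*r) + (0) - (0)) = 1/r
All other Christoffel symbols are zero.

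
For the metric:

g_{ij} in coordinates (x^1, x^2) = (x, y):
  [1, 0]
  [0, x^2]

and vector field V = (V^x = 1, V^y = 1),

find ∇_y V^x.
Non-zero Christoffel symbols:
Γ^x_{y y} = -x
Γ^y_{x y} = 1/x
∇_y V^x = ∂_y V^x + Γ^x_{y j} V^j
  = (0) + (0)(1) + (-x)(1)
  = -x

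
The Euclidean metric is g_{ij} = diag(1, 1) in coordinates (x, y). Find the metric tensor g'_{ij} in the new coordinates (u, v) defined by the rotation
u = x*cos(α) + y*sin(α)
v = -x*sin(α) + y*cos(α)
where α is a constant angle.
Invert the transformation: x = u*cos(α) - v*sin(α), y = u*sin(α) + v*cos(α)
g'_{ij} = (∂x^k/∂x'^i)(∂x^l/∂x'^j) g_{kl}; with g_{kl} = δ_{kl} this is Σ_k (∂x^k/∂x'^i)(∂x^k/∂x'^j).
Jacobian: ∂x/∂u = cos(α), ∂x/∂v = -sin(α), ∂y/∂u = sin(α), ∂y/∂v = cos(α)
g'_{uu} = (cos(α))(cos(α)) + (sin(α))(sin(α)) = 1
g'_{uv} = (cos(α))(-sin(α)) + (sin(α))(cos(α)) = 0
g'_{vv} = (-sin(α))(-sin(α)) + (cos(α))(cos(α)) = 1
g'_{ij} = diag(1, 1)
The Euclidean metric is invariant under rotations.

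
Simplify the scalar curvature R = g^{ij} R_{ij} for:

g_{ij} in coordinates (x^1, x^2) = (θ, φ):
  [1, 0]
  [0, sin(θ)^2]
Non-zero Christoffel symbols (Γ^k_{ij} = Γ^k_{ji}):
Γ^θ_{φ φ} = -sin(2*θ)/2
Γ^φ_{θ φ} = 1/tan(θ)
Ricci tensor (R_{ij} = R^k_{ikj}): R_{θθ} = 1, R_{θφ} = 0, R_{φφ} = sin(θ)^2
Inverse metric: g^{θθ} = 1, g^{φφ} = 1/sin(θ)^2
R = g^{ij} R_{ij} = (1)(1) + (1/sin(θ)^2)(sin(θ)^2) = 2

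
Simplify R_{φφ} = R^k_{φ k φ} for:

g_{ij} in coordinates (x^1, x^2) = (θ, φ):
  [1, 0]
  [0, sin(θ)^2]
Non-zero Christoffel symbols (Γ^k_{ij} = Γ^k_{ji}):
Γ^θ_{φ φ} = -sin(2*θ)/2
Γ^φ_{θ φ} = 1/tan(θ)
R^θ_{φ θ φ} = ∂_θ Γ^θ_{φ φ} - ∂_φ Γ^θ_{φ θ} + Γ^θ_{θ m} Γ^m_{φ φ} - Γ^θ_{φ m} Γ^m_{φ θ}
  = (-cos(2*θ)) - (0) + (0) - (-cos(θ)^2) = sin(θ)^2
R^φ_{φ φ φ} = 0 (a repeated index in an antisymmetric pair)
R_{φφ} = R^θ_{φ θ φ} + R^φ_{φ φ φ} = (sin(θ)^2) + (0) = sin(θ)^2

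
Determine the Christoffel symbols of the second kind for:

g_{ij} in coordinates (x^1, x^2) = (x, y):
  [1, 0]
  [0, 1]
Using Γ^k_{ij} = (1/2) g^{km} (∂_i g_{mj} + ∂_j g_{mi} - ∂_m g_{ij}); the metric is diagonal, so only the m = k term contributes.
Every metric component is constant, so all ∂_m g_{ij} = 0 and every Christoffel symbol vanishes.
All Christoffel symbols are zero.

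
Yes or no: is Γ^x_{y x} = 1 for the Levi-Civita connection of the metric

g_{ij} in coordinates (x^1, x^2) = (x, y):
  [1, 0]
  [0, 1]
Γ^x_{y x} = (1/2) g^{xx} (∂_y g_{xx} + ∂_x g_{xy} - ∂_x g_{yx}) = (1/2)(1)((0) + (0) - (0)) = 0
This differs from the proposed value 1.
No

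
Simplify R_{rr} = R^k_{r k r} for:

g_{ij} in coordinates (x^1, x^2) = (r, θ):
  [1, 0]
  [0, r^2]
Non-zero Christoffel symbols (Γ^k_{ij} = Γ^k_{ji}):
Γ^r_{θ θ} = -r
Γ^θ_{r θ} = 1/r
R^r_{r r r} = 0 (a repeated index in an antisymmetric pair)
R^θ_{r θ r} = ∂_θ Γ^θ_{r r} - ∂_r Γ^θ_{r θ} + Γ^θ_{θ m} Γ^m_{r r} - Γ^θ_{r m} Γ^m_{r θ}
  = (0) - (-1/r^2) + (0) - (1/r^2) = 0
R_{rr} = R^r_{r r r} + R^θ_{r θ r} = (0) + (0) = 0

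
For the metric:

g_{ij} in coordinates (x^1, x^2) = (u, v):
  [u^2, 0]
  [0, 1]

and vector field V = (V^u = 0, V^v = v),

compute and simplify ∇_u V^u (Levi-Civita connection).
Non-zero Christoffel symbols:
Γ^u_{u u} = 1/u
∇_u V^u = ∂_u V^u + Γ^u_{u j} V^j
  = (0) + (1/u)(0) + (0)(v)
  = 0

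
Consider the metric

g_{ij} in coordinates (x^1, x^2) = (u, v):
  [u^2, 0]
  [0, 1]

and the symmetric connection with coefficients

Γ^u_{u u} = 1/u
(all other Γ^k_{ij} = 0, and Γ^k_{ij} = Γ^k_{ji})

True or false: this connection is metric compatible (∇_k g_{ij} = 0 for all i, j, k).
Using ∇_k g_{ij} = ∂_k g_{ij} - Γ^m_{ki} g_{mj} - Γ^m_{kj} g_{im}:
e.g. ∇_u g_{uu} = (2*u) - (u) - (u) = 0
Every component ∇_k g_{ij} vanishes: the connection is metric compatible.
True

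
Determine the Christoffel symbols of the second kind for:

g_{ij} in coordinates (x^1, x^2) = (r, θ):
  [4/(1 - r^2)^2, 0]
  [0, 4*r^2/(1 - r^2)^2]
Using Γ^k_{ij} = (1/2) g^{km} (∂_i g_{mj} + ∂_j g_{mi} - ∂_m g_{ij}); the metric is diagonal, so only the m = k term contributes.
Non-zero symbols (using the symmetry Γ^k_{ij} = Γ^k_{ji}):
Γ^r_{r r} = (1/2) g^{rr} (∂_r g_{rr} + ∂_r g_{rr} - ∂_r g_{rr}) = (1/2)((1 - r^2)^2/4)((16*r/(1 - r^2)^3) + (16*r/(1 - r^2)^3) - (16*r/(1 - r^2)^3)) = 2*r/(1 - r^2)
Γ^r_{θ θ} = (1/2) g^{rr} (∂_θ g_{rθ} + ∂_θ g_{rθ} - ∂_r g_{θθ}) = (1/2)((1 - r^2)^2/4)((0) + (0) - (-8*(r^3 + r)/(r^2 - 1)^3)) = (r^3 + r)/(r^2 - 1)
Γ^θ_{r θ} = (1/2) g^{θθ} (∂_r g_{θθ} + ∂_θ g_{θr} - ∂_θ g_{rθ}) = (1/2)((1 - r^2)^2/(4*r^2))((-8*(r^3 + r)/(r^2 - 1)^3) + (0) - (0)) = (-r^2 - 1)/(r^3 - r)
All other Christoffel symbols are zero.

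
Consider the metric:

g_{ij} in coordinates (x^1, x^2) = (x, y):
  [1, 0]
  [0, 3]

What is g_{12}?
With x^1 = x, x^2 = y, g_{12} = g_{xy} is the row-1, column-2 entry of the matrix.
g_{12} = 0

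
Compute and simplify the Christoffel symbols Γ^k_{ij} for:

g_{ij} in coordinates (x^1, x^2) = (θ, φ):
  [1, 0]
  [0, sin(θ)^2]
Using Γ^k_{ij} = (1/2) g^{km} (∂_i g_{mj} + ∂_j g_{mi} - ∂_m g_{ij}); the metric is diagonal, so only the m = k term contributes.
Non-zero symbols (using the symmetry Γ^k_{ij} = Γ^k_{ji}):
Γ^θ_{φ φ} = (1/2) g^{θθ} (∂_φ g_{θφ} + ∂_φ g_{θφ} - ∂_θ g_{φφ}) = (1/2)(1)((0) + (0) - (sin(2*θ))) = -sin(2*θ)/2
Γ^φ_{θ φ} = (1/2) g^{φφ} (∂_θ g_{φφ} + ∂_φ g_{φθ} - ∂_φ g_{θφ}) = (1/2)(1/sin(θ)^2)((sin(2*θ)) + (0) - (0)) = 1/tan(θ)
All other Christoffel symbols are zero.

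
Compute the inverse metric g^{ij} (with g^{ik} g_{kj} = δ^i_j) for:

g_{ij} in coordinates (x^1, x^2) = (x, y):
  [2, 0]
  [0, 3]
The metric is diagonal, so g^{ij} is diagonal with entries 1/g_{ii}: diag(1/2, 1/3).
g^{ij}:
  [1/2, 0]
  [0, 1/3]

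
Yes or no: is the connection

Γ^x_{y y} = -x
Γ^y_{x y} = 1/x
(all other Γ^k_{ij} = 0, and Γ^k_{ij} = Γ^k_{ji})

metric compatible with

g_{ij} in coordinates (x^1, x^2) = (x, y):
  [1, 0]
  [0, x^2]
Using ∇_k g_{ij} = ∂_k g_{ij} - Γ^m_{ki} g_{mj} - Γ^m_{kj} g_{im}:
e.g. ∇_x g_{yy} = (2*x) - (x) - (x) = 0
Every component ∇_k g_{ij} vanishes: the connection is metric compatible.
Yes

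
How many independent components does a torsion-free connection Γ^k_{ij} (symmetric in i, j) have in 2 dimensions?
Γ^k_{ij} has n choices for the upper index and n(n+1)/2 independent symmetric lower index pairs.
Total = 2 × 2×3/2 = 2 × 3 = 6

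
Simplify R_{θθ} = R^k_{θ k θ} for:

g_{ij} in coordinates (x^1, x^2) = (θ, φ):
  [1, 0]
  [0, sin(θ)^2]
Non-zero Christoffel symbols (Γ^k_{ij} = Γ^k_{ji}):
Γ^θ_{φ φ} = -sin(2*θ)/2
Γ^φ_{θ φ} = 1/tan(θ)
R^θ_{θ θ θ} = 0 (a repeated index in an antisymmetric pair)
R^φ_{θ φ θ} = ∂_φ Γ^φ_{θ θ} - ∂_θ Γ^φ_{θ φ} + Γ^φ_{φ m} Γ^m_{θ θ} - Γ^φ_{θ m} Γ^m_{θ φ}
  = (0) - (-1/sin(θ)^2) + (0) - (1/tan(θ)^2) = 1
R_{θθ} = R^θ_{θ θ θ} + R^φ_{θ φ θ} = (0) + (1) = 1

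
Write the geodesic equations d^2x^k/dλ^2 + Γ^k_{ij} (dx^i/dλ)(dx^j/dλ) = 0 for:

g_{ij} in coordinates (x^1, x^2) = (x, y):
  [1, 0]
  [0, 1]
Geodesic equation: d^2x^k/dλ^2 + Γ^k_{ij} (dx^i/dλ)(dx^j/dλ) = 0.
All Christoffel symbols vanish, so the geodesics are straight lines:
d^2x/dλ^2 = 0
d^2y/dλ^2 = 0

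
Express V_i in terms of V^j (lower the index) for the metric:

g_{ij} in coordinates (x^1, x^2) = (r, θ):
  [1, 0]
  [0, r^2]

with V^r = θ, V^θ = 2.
V_i = g_{ij} V^j:
V_r = (1)(θ) + (0)(2) = θ
V_θ = (0)(θ) + (r^2)(2) = 2*r^2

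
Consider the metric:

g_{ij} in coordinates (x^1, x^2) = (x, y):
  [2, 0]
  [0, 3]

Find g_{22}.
With x^1 = x, x^2 = y, g_{22} = g_{yy} is the row-2, column-2 entry of the matrix.
g_{22} = 3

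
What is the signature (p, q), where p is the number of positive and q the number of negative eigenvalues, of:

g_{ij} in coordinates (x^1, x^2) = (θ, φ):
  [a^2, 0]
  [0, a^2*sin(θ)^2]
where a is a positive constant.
The metric is diagonal, so its eigenvalues are the diagonal entries: a^2, a^2*sin(θ)^2 (at a generic point, where coordinate-dependent entries are positive).
2 positive, 0 negative.
(2, 0) - Riemannian (positive definite)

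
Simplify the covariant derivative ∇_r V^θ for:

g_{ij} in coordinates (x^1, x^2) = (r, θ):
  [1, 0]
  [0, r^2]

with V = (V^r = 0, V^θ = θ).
Non-zero Christoffel symbols:
Γ^r_{θ θ} = -r
Γ^θ_{r θ} = 1/r
∇_r V^θ = ∂_r V^θ + Γ^θ_{r j} V^j
  = (0) + (0)(0) + (1/r)(θ)
  = θ/r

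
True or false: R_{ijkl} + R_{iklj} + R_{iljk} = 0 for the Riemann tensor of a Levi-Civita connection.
This is the first (algebraic) Bianchi identity.
True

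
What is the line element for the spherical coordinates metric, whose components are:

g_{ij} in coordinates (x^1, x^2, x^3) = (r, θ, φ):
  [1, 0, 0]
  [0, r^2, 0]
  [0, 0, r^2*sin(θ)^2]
ds^2 = g_{ij} dx^i dx^j; only the non-zero components contribute.
ds^2 = dr^2 + r^2 dθ^2 + r^2*sin(θ)^2 dφ^2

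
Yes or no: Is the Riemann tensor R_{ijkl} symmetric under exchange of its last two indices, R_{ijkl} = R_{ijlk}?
It is antisymmetric in the last pair: R_{ijkl} = -R_{ijlk}.
No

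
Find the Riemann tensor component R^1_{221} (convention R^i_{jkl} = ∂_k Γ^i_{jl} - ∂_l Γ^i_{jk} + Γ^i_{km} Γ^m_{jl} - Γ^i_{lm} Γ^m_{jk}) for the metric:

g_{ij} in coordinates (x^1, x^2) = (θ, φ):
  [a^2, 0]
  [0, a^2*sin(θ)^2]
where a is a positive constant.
Non-zero Christoffel symbols (Γ^k_{ij} = Γ^k_{ji}):
Γ^θ_{φ φ} = -sin(2*θ)/2
Γ^φ_{θ φ} = 1/tan(θ)
R^θ_{φ φ θ} = ∂_φ Γ^θ_{φ θ} - ∂_θ Γ^θ_{φ φ} + Γ^θ_{φ m} Γ^m_{φ θ} - Γ^θ_{θ m} Γ^m_{φ φ}
  = (0) - (-cos(2*θ)) + (-cos(θ)^2) - (0) = -sin(θ)^2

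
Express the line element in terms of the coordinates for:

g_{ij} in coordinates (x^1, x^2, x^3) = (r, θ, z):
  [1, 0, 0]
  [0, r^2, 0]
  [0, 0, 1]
ds^2 = g_{ij} dx^i dx^j; only the non-zero components contribute.
ds^2 = dr^2 + r^2 dθ^2 + dz^2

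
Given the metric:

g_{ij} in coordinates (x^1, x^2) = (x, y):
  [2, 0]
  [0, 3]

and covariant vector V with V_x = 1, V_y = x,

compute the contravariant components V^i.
Inverse metric (diagonal): g^{xx} = 1/2, g^{yy} = 1/3
V^i = g^{ij} V_j:
V^x = (1/2)(1) + (0)(x) = 1/2
V^y = (0)(1) + (1/3)(x) = x/3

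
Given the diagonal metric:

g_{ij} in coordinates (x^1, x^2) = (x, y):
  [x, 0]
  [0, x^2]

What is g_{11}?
With x^1 = x, x^2 = y, g_{11} = g_{xx} is the row-1, column-1 entry of the matrix.
g_{11} = x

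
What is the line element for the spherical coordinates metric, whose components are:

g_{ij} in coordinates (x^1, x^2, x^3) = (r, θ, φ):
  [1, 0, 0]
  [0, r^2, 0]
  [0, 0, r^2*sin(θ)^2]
ds^2 = g_{ij} dx^i dx^j; only the non-zero components contribute.
ds^2 = dr^2 + r^2 dθ^2 + r^2*sin(θ)^2 dφ^2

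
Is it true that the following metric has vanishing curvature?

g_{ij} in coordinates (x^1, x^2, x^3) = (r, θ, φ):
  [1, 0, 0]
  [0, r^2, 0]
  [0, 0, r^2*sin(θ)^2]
Non-zero Christoffel symbols:
Γ^r_{θ θ} = -r
Γ^r_{φ φ} = -r*sin(θ)^2
Γ^θ_{r θ} = 1/r
Γ^θ_{φ φ} = -sin(2*θ)/2
Γ^φ_{r φ} = 1/r
Γ^φ_{θ φ} = 1/tan(θ)
Ricci tensor: R_{rr} = 0, R_{rθ} = 0, R_{rφ} = 0, R_{θθ} = 0, R_{θφ} = 0, R_{φφ} = 0
All R_{ij} vanish; in 3 dimensions the Riemann tensor is fully determined by the Ricci tensor, so R^i_{jkl} = 0: the metric is flat (curvilinear coordinates on flat space).
Yes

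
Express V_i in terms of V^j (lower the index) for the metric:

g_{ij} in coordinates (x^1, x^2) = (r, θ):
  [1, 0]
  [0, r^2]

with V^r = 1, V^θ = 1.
V_i = g_{ij} V^j:
V_r = (1)(1) + (0)(1) = 1
V_θ = (0)(1) + (r^2)(1) = r^2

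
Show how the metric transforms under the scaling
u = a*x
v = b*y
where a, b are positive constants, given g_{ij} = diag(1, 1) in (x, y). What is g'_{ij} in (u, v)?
Invert the transformation: x = u/a, y = v/b
g'_{ij} = (∂x^k/∂x'^i)(∂x^l/∂x'^j) g_{kl}; with g_{kl} = δ_{kl} this is Σ_k (∂x^k/∂x'^i)(∂x^k/∂x'^j).
Jacobian: ∂x/∂u = 1/a, ∂x/∂v = 0, ∂y/∂u = 0, ∂y/∂v = 1/b
g'_{uu} = (1/a)(1/a) + (0)(0) = 1/a^2
g'_{uv} = (1/a)(0) + (0)(1/b) = 0
g'_{vv} = (0)(0) + (1/b)(1/b) = 1/b^2
g'_{ij} = diag(1/a^2, 1/b^2)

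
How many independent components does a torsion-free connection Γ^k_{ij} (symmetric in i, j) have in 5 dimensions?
Γ^k_{ij} has n choices for the upper index and n(n+1)/2 independent symmetric lower index pairs.
Total = 5 × 5×6/2 = 5 × 15 = 75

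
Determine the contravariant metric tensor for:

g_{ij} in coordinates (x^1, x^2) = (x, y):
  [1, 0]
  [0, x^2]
The metric is diagonal, so g^{ij} is diagonal with entries 1/g_{ii}: diag(1, 1/(x^2)).
g^{ij}:
  [1, 0]
  [0, 1/x^2]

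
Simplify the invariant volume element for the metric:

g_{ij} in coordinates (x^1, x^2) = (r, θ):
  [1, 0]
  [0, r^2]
det(g) = r^2
√|det(g)| = r
Volume element: dV = r dr dθ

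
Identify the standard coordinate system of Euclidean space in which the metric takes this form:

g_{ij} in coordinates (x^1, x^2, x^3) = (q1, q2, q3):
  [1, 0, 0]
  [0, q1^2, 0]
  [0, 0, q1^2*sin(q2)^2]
The line element ds^2 = dq1^2 + q1^2 dq2^2 + q1^2 sin(q2)^2 dq3^2 is dr^2 + r^2 dθ^2 + r^2 sin(θ)^2 dφ^2 with q1 = r, q2 = θ, q3 = φ.
spherical coordinates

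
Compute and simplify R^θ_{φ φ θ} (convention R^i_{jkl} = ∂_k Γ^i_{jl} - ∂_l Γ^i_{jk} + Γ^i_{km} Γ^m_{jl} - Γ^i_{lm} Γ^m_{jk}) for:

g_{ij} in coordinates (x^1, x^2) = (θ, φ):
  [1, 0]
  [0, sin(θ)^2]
Non-zero Christoffel symbols (Γ^k_{ij} = Γ^k_{ji}):
Γ^θ_{φ φ} = -sin(2*θ)/2
Γ^φ_{θ φ} = 1/tan(θ)
R^θ_{φ φ θ} = ∂_φ Γ^θ_{φ θ} - ∂_θ Γ^θ_{φ φ} + Γ^θ_{φ m} Γ^m_{φ θ} - Γ^θ_{θ m} Γ^m_{φ φ}
  = (0) - (-cos(2*θ)) + (-cos(θ)^2) - (0) = -sin(θ)^2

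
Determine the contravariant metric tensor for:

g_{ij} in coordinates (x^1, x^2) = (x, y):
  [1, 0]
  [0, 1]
The metric is diagonal, so g^{ij} is diagonal with entries 1/g_{ii}: diag(1, 1).
g^{ij}:
  [1, 0]
  [0, 1]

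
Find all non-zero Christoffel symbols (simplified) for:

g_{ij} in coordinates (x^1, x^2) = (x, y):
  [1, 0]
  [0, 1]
Using Γ^k_{ij} = (1/2) g^{km} (∂_i g_{mj} + ∂_j g_{mi} - ∂_m g_{ij}); the metric is diagonal, so only the m = k term contributes.
Every metric component is constant, so all ∂_m g_{ij} = 0 and every Christoffel symbol vanishes.
All Christoffel symbols are zero.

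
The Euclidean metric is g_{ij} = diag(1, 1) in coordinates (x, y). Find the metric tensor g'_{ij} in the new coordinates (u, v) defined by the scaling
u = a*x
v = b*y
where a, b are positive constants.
Invert the transformation: x = u/a, y = v/b
g'_{ij} = (∂x^k/∂x'^i)(∂x^l/∂x'^j) g_{kl}; with g_{kl} = δ_{kl} this is Σ_k (∂x^k/∂x'^i)(∂x^k/∂x'^j).
Jacobian: ∂x/∂u = 1/a, ∂x/∂v = 0, ∂y/∂u = 0, ∂y/∂v = 1/b
g'_{uu} = (1/a)(1/a) + (0)(0) = 1/a^2
g'_{uv} = (1/a)(0) + (0)(1/b) = 0
g'_{vv} = (0)(0) + (1/b)(1/b) = 1/b^2
g'_{ij} = diag(1/a^2, 1/b^2)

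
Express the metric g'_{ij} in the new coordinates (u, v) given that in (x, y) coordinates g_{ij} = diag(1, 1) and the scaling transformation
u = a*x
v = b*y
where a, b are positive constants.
Invert the transformation: x = u/a, y = v/b
g'_{ij} = (∂x^k/∂x'^i)(∂x^l/∂x'^j) g_{kl}; with g_{kl} = δ_{kl} this is Σ_k (∂x^k/∂x'^i)(∂x^k/∂x'^j).
Jacobian: ∂x/∂u = 1/a, ∂x/∂v = 0, ∂y/∂u = 0, ∂y/∂v = 1/b
g'_{uu} = (1/a)(1/a) + (0)(0) = 1/a^2
g'_{uv} = (1/a)(0) + (0)(1/b) = 0
g'_{vv} = (0)(0) + (1/b)(1/b) = 1/b^2
g'_{ij} = diag(1/a^2, 1/b^2)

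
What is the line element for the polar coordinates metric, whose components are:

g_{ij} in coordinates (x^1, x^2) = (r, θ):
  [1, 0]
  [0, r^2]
ds^2 = g_{ij} dx^i dx^j; only the non-zero components contribute.
ds^2 = dr^2 + r^2 dθ^2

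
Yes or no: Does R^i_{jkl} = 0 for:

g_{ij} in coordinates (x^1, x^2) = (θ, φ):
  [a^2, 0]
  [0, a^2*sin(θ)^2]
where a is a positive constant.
Non-zero Christoffel symbols:
Γ^θ_{φ φ} = -sin(2*θ)/2
Γ^φ_{θ φ} = 1/tan(θ)
Ricci tensor: R_{θθ} = 1, R_{θφ} = 0, R_{φφ} = sin(θ)^2
The Ricci tensor is non-zero, so the Riemann tensor is non-zero: not flat.
No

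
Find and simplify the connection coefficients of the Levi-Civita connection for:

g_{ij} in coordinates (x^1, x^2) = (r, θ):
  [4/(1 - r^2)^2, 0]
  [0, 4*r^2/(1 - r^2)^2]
Using Γ^k_{ij} = (1/2) g^{km} (∂_i g_{mj} + ∂_j g_{mi} - ∂_m g_{ij}); the metric is diagonal, so only the m = k term contributes.
Non-zero symbols (using the symmetry Γ^k_{ij} = Γ^k_{ji}):
Γ^r_{r r} = (1/2) g^{rr} (∂_r g_{rr} + ∂_r g_{rr} - ∂_r g_{rr}) = (1/2)((1 - r^2)^2/4)((16*r/(1 - r^2)^3) + (16*r/(1 - r^2)^3) - (16*r/(1 - r^2)^3)) = 2*r/(1 - r^2)
Γ^r_{θ θ} = (1/2) g^{rr} (∂_θ g_{rθ} + ∂_θ g_{rθ} - ∂_r g_{θθ}) = (1/2)((1 - r^2)^2/4)((0) + (0) - (-8*(r^3 + r)/(r^2 - 1)^3)) = (r^3 + r)/(r^2 - 1)
Γ^θ_{r θ} = (1/2) g^{θθ} (∂_r g_{θθ} + ∂_θ g_{θr} - ∂_θ g_{rθ}) = (1/2)((1 - r^2)^2/(4*r^2))((-8*(r^3 + r)/(r^2 - 1)^3) + (0) - (0)) = (-r^2 - 1)/(r^3 - r)
All other Christoffel symbols are zero.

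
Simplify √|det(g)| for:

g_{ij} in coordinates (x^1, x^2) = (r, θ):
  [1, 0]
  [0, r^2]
det(g) = r^2
√|det(g)| = r
Volume element: dV = r dr dθ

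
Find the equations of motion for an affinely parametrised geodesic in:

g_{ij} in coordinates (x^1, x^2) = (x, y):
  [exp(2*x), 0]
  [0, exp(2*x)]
Geodesic equation: d^2x^k/dλ^2 + Γ^k_{ij} (dx^i/dλ)(dx^j/dλ) = 0.
Non-zero Christoffel symbols:
Γ^x_{x x} = 1
Γ^x_{y y} = -1
Γ^y_{x y} = 1
Substituting (the symmetric pair Γ^k_{ij}, Γ^k_{ji} combines into a factor 2):
d^2x/dλ^2 + (dx/dλ)^2 - (dy/dλ)^2 = 0
d^2y/dλ^2 + 2 (dx/dλ)(dy/dλ) = 0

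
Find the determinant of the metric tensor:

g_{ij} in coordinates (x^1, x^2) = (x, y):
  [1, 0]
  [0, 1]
For a 2×2 metric: det(g) = g_{11}·g_{22} - g_{12}·g_{21}
= (1)·(1) - (0)·(0)
= 1 - 0
det(g) = 1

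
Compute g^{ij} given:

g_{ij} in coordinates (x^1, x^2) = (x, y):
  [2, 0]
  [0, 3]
The metric is diagonal, so g^{ij} is diagonal with entries 1/g_{ii}: diag(1/2, 1/3).
g^{ij}:
  [1/2, 0]
  [0, 1/3]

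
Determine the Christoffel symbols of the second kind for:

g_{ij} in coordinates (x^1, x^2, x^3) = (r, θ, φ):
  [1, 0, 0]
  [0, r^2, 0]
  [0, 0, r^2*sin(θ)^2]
Using Γ^k_{ij} = (1/2) g^{km} (∂_i g_{mj} + ∂_j g_{mi} - ∂_m g_{ij}); the metric is diagonal, so only the m = k term contributes.
Non-zero symbols (using the symmetry Γ^k_{ij} = Γ^k_{ji}):
Γ^r_{θ θ} = (1/2) g^{rr} (∂_θ g_{rθ} + ∂_θ g_{rθ} - ∂_r g_{θθ}) = (1/2)(1)((0) + (0) - (2*r)) = -r
Γ^r_{φ φ} = (1/2) g^{rr} (∂_φ g_{rφ} + ∂_φ g_{rφ} - ∂_r g_{φφ}) = (1/2)(1)((0) + (0) - (2*r*sin(θ)^2)) = -r*sin(θ)^2
Γ^θ_{r θ} = (1/2) g^{θθ} (∂_r g_{θθ} + ∂_θ g_{θr} - ∂_θ g_{rθ}) = (1/2)(1/r^2)((2*r) + (0) - (0)) = 1/r
Γ^θ_{φ φ} = (1/2) g^{θθ} (∂_φ g_{θφ} + ∂_φ g_{θφ} - ∂_θ g_{φφ}) = (1/2)(1/r^2)((0) + (0) - (r^2*sin(2*θ))) = -sin(2*θ)/2
Γ^φ_{r φ} = (1/2) g^{φφ} (∂_r g_{φφ} + ∂_φ g_{φr} - ∂_φ g_{rφ}) = (1/2)(1/(r^2*sin(θ)^2))((2*r*sin(θ)^2) + (0) - (0)) = 1/r
Γ^φ_{θ φ} = (1/2) g^{φφ} (∂_θ g_{φφ} + ∂_φ g_{φθ} - ∂_φ g_{θφ}) = (1/2)(1/(r^2*sin(θ)^2))((r^2*sin(2*θ)) + (0) - (0)) = 1/tan(θ)
All other Christoffel symbols are zero.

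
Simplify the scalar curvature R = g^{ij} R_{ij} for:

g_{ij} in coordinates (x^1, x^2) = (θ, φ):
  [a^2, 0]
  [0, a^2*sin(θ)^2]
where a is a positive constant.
Non-zero Christoffel symbols (Γ^k_{ij} = Γ^k_{ji}):
Γ^θ_{φ φ} = -sin(2*θ)/2
Γ^φ_{θ φ} = 1/tan(θ)
Ricci tensor (R_{ij} = R^k_{ikj}): R_{θθ} = 1, R_{θφ} = 0, R_{φφ} = sin(θ)^2
Inverse metric: g^{θθ} = 1/a^2, g^{φφ} = 1/(a^2*sin(θ)^2)
R = g^{ij} R_{ij} = (1/a^2)(1) + (1/(a^2*sin(θ)^2))(sin(θ)^2) = 2/a^2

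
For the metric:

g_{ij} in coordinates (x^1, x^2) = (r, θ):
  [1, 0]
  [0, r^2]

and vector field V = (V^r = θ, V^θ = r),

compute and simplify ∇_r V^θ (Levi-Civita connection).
Non-zero Christoffel symbols:
Γ^r_{θ θ} = -r
Γ^θ_{r θ} = 1/r
∇_r V^θ = ∂_r V^θ + Γ^θ_{r j} V^j
  = (1) + (0)(θ) + (1/r)(r)
  = 2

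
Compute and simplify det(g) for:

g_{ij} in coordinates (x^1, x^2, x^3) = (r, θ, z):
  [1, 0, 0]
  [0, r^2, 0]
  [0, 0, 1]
Diagonal metric: det(g) = g_{11}·g_{22}·g_{33}
= (1)·(r^2)·(1)
det(g) = r^2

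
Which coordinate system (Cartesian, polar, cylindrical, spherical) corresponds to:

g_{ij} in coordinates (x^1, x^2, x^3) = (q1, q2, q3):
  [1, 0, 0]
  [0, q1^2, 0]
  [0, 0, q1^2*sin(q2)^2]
The line element ds^2 = dq1^2 + q1^2 dq2^2 + q1^2 sin(q2)^2 dq3^2 is dr^2 + r^2 dθ^2 + r^2 sin(θ)^2 dφ^2 with q1 = r, q2 = θ, q3 = φ.
spherical coordinates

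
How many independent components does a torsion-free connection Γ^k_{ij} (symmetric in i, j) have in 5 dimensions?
Γ^k_{ij} has n choices for the upper index and n(n+1)/2 independent symmetric lower index pairs.
Total = 5 × 5×6/2 = 5 × 15 = 75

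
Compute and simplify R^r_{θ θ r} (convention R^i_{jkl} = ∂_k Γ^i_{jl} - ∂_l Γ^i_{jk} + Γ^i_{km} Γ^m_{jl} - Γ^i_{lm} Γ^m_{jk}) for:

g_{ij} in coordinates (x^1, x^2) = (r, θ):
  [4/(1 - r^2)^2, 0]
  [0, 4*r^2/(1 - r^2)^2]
Non-zero Christoffel symbols (Γ^k_{ij} = Γ^k_{ji}):
Γ^r_{r r} = 2*r/(1 - r^2)
Γ^r_{θ θ} = (r^3 + r)/(r^2 - 1)
Γ^θ_{r θ} = (-r^2 - 1)/(r^3 - r)
R^r_{θ θ r} = ∂_θ Γ^r_{θ r} - ∂_r Γ^r_{θ θ} + Γ^r_{θ m} Γ^m_{θ r} - Γ^r_{r m} Γ^m_{θ θ}
  = (0) - ((r^4 - 4*r^2 - 1)/(r^2 - 1)^2) + (-(r^2 + 1)^2/(r^2 - 1)^2) - (-2*r^2*(r^2 + 1)/(r^2 - 1)^2) = 4*r^2/(r^2 - 1)^2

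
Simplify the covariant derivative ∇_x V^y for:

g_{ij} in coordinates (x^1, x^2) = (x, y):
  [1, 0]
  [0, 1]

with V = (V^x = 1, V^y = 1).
All Christoffel symbols are zero.
∇_x V^y = ∂_x V^y + Γ^y_{x j} V^j
  = (0) + (0)(1) + (0)(1)
  = 0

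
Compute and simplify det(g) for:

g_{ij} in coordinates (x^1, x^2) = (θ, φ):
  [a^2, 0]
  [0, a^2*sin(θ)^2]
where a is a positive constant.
For a 2×2 metric: det(g) = g_{11}·g_{22} - g_{12}·g_{21}
= (a^2)·(a^2*sin(θ)^2) - (0)·(0)
= a^4*sin(θ)^2 - 0
det(g) = a^4*sin(θ)^2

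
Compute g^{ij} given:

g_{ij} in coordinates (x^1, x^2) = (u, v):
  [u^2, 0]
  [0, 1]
The metric is diagonal, so g^{ij} is diagonal with entries 1/g_{ii}: diag(1/(u^2), 1).
g^{ij}:
  [1/u^2, 0]
  [0, 1]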